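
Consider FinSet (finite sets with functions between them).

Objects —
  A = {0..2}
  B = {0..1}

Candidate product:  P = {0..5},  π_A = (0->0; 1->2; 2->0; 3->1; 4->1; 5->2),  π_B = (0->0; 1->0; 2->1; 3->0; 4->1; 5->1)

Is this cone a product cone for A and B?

|A|·|B| = 3·2 = 6;  |P| = 6
Check the pairing map k ↦ (π_A(k), π_B(k)):
  0 -> (0,0)
  1 -> (2,0)
  2 -> (0,1)
  3 -> (1,0)
  4 -> (1,1)
  5 -> (2,1)
distinct pairs in image: 6 / 6 needed
  → bijection onto A×B; projections well-typed.

Answer: VALID PRODUCT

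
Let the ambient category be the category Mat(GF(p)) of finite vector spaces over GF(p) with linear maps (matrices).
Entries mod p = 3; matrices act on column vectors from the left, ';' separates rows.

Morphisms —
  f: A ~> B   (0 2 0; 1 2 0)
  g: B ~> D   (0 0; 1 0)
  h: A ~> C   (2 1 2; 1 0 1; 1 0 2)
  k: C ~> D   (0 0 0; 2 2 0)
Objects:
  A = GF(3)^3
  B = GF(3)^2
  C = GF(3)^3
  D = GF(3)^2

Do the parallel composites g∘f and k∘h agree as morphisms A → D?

Answer: COMMUTES

Work:
1) trace f;g:
  e0=[1,0,0] f~>[0,1] g~>[0,0]
  e1=[0,1,0] f~>[2,2] g~>[0,2]
  e2=[0,0,1] f~>[0,0] g~>[0,0]
  composite₁ = (0 0 0; 0 2 0)
2) trace h;k:
  e0=[1,0,0] h~>[2,1,1] k~>[0,0]
  e1=[0,1,0] h~>[1,0,0] k~>[0,2]
  e2=[0,0,1] h~>[2,1,2] k~>[0,0]
  composite₂ = (0 0 0; 0 2 0)
Equal? equal; square commutes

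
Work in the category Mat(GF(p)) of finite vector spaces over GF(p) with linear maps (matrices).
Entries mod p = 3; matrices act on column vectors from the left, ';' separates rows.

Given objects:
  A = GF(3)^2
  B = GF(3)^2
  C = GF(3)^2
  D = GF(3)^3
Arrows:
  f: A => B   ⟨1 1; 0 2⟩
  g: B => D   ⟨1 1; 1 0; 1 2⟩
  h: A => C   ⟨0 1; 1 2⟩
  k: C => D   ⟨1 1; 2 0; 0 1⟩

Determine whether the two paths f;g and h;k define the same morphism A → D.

Answer: DOES NOT COMMUTE

Derivation:
1) trace f;g:
  e0=⟨1,0⟩ f=>⟨1,0⟩ g=>⟨1,1,1⟩
  e1=⟨0,1⟩ f=>⟨1,2⟩ g=>⟨0,1,2⟩
  ⟦path⟧₁ = ⟨1 0; 1 1; 1 2⟩
2) trace h;k:
  e0=⟨1,0⟩ h=>⟨0,1⟩ k=>⟨1,0,1⟩
  e1=⟨0,1⟩ h=>⟨1,2⟩ k=>⟨0,2,2⟩
  ⟦path⟧₂ = ⟨1 0; 0 2; 1 2⟩
Equal? differ; not commutative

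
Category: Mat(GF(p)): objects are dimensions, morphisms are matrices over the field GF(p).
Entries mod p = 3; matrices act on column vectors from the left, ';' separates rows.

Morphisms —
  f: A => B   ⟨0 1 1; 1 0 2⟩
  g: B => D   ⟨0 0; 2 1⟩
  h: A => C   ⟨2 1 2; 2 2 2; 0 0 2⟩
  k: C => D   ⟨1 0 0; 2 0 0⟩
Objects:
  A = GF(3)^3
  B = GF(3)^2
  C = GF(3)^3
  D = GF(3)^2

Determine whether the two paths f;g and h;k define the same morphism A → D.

Answer: DOES NOT COMMUTE

Derivation:
Along f;g (path 1):
  e0=(1,0,0) f=>(0,1) g=>(0,1)
  e1=(0,1,0) f=>(1,0) g=>(0,2)
  e2=(0,0,1) f=>(1,2) g=>(0,1)
  result₁ = ⟨0 0 0; 1 2 1⟩
Along h;k (path 2):
  e0=(1,0,0) h=>(2,2,0) k=>(2,1)
  e1=(0,1,0) h=>(1,2,0) k=>(1,2)
  e2=(0,0,1) h=>(2,2,2) k=>(2,1)
  result₂ = ⟨2 1 2; 1 2 1⟩
Equal? NO — does not commute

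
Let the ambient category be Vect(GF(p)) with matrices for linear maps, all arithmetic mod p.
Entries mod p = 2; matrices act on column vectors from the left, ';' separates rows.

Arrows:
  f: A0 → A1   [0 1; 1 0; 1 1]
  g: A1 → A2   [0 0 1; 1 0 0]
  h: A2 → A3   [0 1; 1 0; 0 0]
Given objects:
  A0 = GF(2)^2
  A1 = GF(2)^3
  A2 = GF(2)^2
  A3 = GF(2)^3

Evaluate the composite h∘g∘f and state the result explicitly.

Answer: [0 1; 1 1; 0 0]

Trace:
  e0=[1,0] f→[0,1,1] g→[1,0] h→[0,1,0]
  e1=[0,1] f→[1,0,1] g→[1,1] h→[1,1,0]
composite: [0 1; 1 1; 0 0]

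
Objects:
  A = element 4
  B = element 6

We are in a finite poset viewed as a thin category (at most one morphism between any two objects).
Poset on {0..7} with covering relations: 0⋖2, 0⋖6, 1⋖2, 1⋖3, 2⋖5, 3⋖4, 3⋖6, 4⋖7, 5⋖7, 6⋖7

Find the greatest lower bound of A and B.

Answer: A∧B = 3

Derivation:
Lower bounds of A=4 and B=6: {1,3}
  1 <= 3
  3 <= 3
glb = 3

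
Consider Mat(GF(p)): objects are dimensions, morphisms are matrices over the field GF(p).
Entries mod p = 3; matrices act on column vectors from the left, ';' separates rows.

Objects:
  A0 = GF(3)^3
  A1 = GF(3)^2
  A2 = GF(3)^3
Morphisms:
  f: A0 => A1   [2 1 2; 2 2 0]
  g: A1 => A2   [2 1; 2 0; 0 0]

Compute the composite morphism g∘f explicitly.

  e0=(1,0,0) f=>(2,2) g=>(0,1,0)
  e1=(0,1,0) f=>(1,2) g=>(1,2,0)
  e2=(0,0,1) f=>(2,0) g=>(1,1,0)
composite: [0 1 1; 1 2 1; 0 0 0]

Answer: [0 1 1; 1 2 1; 0 0 0]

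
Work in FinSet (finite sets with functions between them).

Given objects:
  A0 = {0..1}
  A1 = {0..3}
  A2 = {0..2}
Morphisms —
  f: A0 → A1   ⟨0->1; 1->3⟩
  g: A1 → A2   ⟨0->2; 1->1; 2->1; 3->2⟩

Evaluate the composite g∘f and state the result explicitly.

Answer: ⟨0->1; 1->2⟩

Trace:
  0 f→1 g→1
  1 f→3 g→2
⟦path⟧: ⟨0->1; 1->2⟩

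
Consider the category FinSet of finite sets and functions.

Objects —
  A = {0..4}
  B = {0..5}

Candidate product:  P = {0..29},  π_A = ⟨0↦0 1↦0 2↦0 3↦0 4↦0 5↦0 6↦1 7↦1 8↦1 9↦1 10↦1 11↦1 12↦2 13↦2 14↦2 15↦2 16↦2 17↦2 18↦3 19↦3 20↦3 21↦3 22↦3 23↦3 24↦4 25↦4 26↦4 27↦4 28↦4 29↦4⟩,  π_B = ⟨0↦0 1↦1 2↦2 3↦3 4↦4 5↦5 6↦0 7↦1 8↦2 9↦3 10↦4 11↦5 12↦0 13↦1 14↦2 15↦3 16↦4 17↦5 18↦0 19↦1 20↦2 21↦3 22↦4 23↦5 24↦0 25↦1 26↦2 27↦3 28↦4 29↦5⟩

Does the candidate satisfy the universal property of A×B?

|A|·|B| = 5·6 = 30;  |P| = 30
Check the pairing map k ↦ (π_A(k), π_B(k)):
  0 ↦ (0,0)
  1 ↦ (0,1)
  2 ↦ (0,2)
  3 ↦ (0,3)
  4 ↦ (0,4)
  5 ↦ (0,5)
  6 ↦ (1,0)
  7 ↦ (1,1)
  8 ↦ (1,2)
  9 ↦ (1,3)
  10 ↦ (1,4)
  11 ↦ (1,5)
  12 ↦ (2,0)
  13 ↦ (2,1)
  14 ↦ (2,2)
  15 ↦ (2,3)
  16 ↦ (2,4)
  17 ↦ (2,5)
  18 ↦ (3,0)
  19 ↦ (3,1)
  20 ↦ (3,2)
  21 ↦ (3,3)
  22 ↦ (3,4)
  23 ↦ (3,5)
  24 ↦ (4,0)
  25 ↦ (4,1)
  26 ↦ (4,2)
  27 ↦ (4,3)
  28 ↦ (4,4)
  29 ↦ (4,5)
distinct pairs in image: 30 / 30 needed
  → bijection onto A×B; projections well-typed.

Answer: VALID PRODUCT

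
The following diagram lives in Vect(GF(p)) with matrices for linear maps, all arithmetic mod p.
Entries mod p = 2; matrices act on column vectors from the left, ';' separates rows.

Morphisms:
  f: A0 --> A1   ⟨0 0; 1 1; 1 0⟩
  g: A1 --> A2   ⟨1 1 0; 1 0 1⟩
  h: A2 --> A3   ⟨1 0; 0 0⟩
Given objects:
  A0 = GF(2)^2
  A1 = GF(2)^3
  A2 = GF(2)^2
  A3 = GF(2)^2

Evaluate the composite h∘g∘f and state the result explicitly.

Answer: ⟨1 1; 0 0⟩

Work:
  e0=(1,0) f-->(0,1,1) g-->(1,1) h-->(1,0)
  e1=(0,1) f-->(0,1,0) g-->(1,0) h-->(1,0)
result: ⟨1 1; 0 0⟩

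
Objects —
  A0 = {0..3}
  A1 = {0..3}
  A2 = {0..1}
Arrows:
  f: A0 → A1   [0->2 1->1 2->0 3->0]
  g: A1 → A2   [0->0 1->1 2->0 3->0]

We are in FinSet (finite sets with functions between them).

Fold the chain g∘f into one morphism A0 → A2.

  0 f→2 g→0
  1 f→1 g→1
  2 f→0 g→0
  3 f→0 g→0
composite: [0->0 1->1 2->0 3->0]

Answer: [0->0 1->1 2->0 3->0]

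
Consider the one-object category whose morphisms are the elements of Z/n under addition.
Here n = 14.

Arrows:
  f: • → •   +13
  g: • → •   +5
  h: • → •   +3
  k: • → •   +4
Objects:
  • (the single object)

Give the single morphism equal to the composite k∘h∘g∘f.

  0 +13≡13 +5≡4 +3≡7 +4≡11  (mod 14)
⟦path⟧: +11

Answer: +11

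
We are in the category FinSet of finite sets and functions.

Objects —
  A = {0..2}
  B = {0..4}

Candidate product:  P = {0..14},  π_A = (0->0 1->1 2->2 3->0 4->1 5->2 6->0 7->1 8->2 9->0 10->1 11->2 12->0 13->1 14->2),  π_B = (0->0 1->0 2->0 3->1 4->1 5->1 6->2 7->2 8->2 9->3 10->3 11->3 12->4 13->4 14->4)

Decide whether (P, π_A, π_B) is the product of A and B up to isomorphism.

Answer: VALID PRODUCT

Derivation:
|A|·|B| = 3·5 = 15;  |P| = 15
Check the pairing map k ↦ (π_A(k), π_B(k)):
  0 -> (0,0)
  1 -> (1,0)
  2 -> (2,0)
  3 -> (0,1)
  4 -> (1,1)
  5 -> (2,1)
  6 -> (0,2)
  7 -> (1,2)
  8 -> (2,2)
  9 -> (0,3)
  10 -> (1,3)
  11 -> (2,3)
  12 -> (0,4)
  13 -> (1,4)
  14 -> (2,4)
distinct pairs in image: 15 / 15 needed
  → bijection onto A×B; projections well-typed.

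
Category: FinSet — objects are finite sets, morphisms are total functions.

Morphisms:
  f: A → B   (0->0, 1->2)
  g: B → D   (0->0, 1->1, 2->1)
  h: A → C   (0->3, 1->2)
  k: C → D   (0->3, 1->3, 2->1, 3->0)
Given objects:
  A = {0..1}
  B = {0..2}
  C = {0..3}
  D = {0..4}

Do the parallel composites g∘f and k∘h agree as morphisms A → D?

Answer: COMMUTES

Trace:
Path 1 = f;g:
  0 f→0 g→0
  1 f→2 g→1
  result₁ = (0->0, 1->1)
Path 2 = h;k:
  0 h→3 k→0
  1 h→2 k→1
  result₂ = (0->0, 1->1)
Equal? YES — commutes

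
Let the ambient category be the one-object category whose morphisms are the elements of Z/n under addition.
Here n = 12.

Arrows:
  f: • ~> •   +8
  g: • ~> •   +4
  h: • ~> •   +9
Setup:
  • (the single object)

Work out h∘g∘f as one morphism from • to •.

Answer: +9

Derivation:
  0 +8≡8 +4≡0 +9≡9  (mod 12)
result: +9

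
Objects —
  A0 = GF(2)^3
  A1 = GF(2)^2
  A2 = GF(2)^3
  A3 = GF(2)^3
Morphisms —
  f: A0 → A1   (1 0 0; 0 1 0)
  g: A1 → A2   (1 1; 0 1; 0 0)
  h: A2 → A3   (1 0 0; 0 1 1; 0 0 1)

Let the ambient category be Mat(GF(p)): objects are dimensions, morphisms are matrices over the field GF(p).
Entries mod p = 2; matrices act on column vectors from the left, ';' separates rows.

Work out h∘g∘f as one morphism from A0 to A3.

Answer: (1 1 0; 0 1 0; 0 0 0)

Derivation:
  e0=(1,0,0) f→(1,0) g→(1,0,0) h→(1,0,0)
  e1=(0,1,0) f→(0,1) g→(1,1,0) h→(1,1,0)
  e2=(0,0,1) f→(0,0) g→(0,0,0) h→(0,0,0)
result: (1 1 0; 0 1 0; 0 0 0)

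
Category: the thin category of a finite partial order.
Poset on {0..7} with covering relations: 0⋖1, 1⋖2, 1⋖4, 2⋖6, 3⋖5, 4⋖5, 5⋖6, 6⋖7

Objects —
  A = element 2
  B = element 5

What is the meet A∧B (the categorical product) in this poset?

Answer: A∧B = 1

Derivation:
{x : x⊑A ∧ x⊑B} = {0,1}  (A=2, B=5)
  0 ⊑ 1
  1 ⊑ 1
glb = 1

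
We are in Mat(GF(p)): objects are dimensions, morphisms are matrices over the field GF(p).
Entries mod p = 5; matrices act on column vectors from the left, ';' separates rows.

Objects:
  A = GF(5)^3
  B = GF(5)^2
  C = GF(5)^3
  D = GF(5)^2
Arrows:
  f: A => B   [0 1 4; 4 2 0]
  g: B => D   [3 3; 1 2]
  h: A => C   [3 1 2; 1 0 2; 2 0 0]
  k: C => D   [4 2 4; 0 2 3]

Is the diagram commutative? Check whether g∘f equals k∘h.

Answer: COMMUTES

Work:
Path 1 = f;g:
  e0=⟨1,0,0⟩ f=>⟨0,4⟩ g=>⟨2,3⟩
  e1=⟨0,1,0⟩ f=>⟨1,2⟩ g=>⟨4,0⟩
  e2=⟨0,0,1⟩ f=>⟨4,0⟩ g=>⟨2,4⟩
  ⟦path⟧₁ = [2 4 2; 3 0 4]
Path 2 = h;k:
  e0=⟨1,0,0⟩ h=>⟨3,1,2⟩ k=>⟨2,3⟩
  e1=⟨0,1,0⟩ h=>⟨1,0,0⟩ k=>⟨4,0⟩
  e2=⟨0,0,1⟩ h=>⟨2,2,0⟩ k=>⟨2,4⟩
  ⟦path⟧₂ = [2 4 2; 3 0 4]
Equal? same morphism ✓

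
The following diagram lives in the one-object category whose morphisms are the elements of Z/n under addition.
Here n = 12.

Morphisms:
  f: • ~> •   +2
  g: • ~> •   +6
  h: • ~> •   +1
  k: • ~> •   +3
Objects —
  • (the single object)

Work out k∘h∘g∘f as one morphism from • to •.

  0 +2≡2 +6≡8 +1≡9 +3≡0  (mod 12)
⟦path⟧: +0

Answer: +0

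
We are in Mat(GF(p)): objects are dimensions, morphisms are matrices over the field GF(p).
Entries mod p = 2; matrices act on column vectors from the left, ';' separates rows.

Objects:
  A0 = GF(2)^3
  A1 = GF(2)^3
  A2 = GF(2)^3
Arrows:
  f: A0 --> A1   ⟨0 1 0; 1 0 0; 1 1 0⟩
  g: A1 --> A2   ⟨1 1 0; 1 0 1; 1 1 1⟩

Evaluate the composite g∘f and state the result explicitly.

  e0=(1,0,0) f-->(0,1,1) g-->(1,1,0)
  e1=(0,1,0) f-->(1,0,1) g-->(1,0,0)
  e2=(0,0,1) f-->(0,0,0) g-->(0,0,0)
composite: ⟨1 1 0; 1 0 0; 0 0 0⟩

Answer: ⟨1 1 0; 1 0 0; 0 0 0⟩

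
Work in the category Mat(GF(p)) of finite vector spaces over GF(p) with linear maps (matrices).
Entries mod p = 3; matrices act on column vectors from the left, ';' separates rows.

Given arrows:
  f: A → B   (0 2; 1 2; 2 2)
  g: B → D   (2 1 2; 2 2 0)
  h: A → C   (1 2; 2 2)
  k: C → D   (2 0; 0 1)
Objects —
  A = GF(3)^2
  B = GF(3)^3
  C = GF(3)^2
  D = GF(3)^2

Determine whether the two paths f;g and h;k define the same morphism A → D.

1) trace f;g:
  e0=[1,0] f→[0,1,2] g→[2,2]
  e1=[0,1] f→[2,2,2] g→[1,2]
  result₁ = (2 1; 2 2)
2) trace h;k:
  e0=[1,0] h→[1,2] k→[2,2]
  e1=[0,1] h→[2,2] k→[1,2]
  result₂ = (2 1; 2 2)
Equal? YES — commutes

Answer: COMMUTES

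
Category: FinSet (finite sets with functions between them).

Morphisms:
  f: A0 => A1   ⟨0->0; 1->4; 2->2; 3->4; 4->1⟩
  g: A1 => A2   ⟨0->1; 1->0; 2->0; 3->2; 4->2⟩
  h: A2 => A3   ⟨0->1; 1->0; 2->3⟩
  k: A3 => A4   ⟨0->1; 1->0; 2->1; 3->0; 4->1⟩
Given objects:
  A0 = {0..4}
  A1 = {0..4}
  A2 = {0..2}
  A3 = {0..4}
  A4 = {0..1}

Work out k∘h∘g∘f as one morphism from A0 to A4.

  0 f=>0 g=>1 h=>0 k=>1
  1 f=>4 g=>2 h=>3 k=>0
  2 f=>2 g=>0 h=>1 k=>0
  3 f=>4 g=>2 h=>3 k=>0
  4 f=>1 g=>0 h=>1 k=>0
composite: ⟨0->1; 1->0; 2->0; 3->0; 4->0⟩

Answer: ⟨0->1; 1->0; 2->0; 3->0; 4->0⟩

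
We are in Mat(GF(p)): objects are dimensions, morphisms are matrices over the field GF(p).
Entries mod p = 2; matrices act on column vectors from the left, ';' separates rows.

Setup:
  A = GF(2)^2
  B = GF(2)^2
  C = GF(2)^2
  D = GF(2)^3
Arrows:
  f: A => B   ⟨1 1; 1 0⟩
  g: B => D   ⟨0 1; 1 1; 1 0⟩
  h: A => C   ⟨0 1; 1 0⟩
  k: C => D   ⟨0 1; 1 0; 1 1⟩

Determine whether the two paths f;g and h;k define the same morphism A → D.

Path 1 = f;g:
  e0=(1,0) f=>(1,1) g=>(1,0,1)
  e1=(0,1) f=>(1,0) g=>(0,1,1)
  ⟦path⟧₁ = ⟨1 0; 0 1; 1 1⟩
Path 2 = h;k:
  e0=(1,0) h=>(0,1) k=>(1,0,1)
  e1=(0,1) h=>(1,0) k=>(0,1,1)
  ⟦path⟧₂ = ⟨1 0; 0 1; 1 1⟩
Equal? YES — commutes

Answer: COMMUTES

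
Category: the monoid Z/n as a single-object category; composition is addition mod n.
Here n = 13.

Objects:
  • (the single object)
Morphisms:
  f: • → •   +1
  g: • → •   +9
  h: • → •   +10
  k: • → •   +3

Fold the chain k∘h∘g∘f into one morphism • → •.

  0 +1≡1 +9≡10 +10≡7 +3≡10  (mod 13)
result: +10

Answer: +10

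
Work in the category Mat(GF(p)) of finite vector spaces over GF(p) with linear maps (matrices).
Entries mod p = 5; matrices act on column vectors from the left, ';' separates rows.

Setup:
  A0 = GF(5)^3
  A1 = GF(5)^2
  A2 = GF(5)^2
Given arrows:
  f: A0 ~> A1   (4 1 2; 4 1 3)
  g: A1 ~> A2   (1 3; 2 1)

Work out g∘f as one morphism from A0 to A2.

  e0=⟨1,0,0⟩ f~>⟨4,4⟩ g~>⟨1,2⟩
  e1=⟨0,1,0⟩ f~>⟨1,1⟩ g~>⟨4,3⟩
  e2=⟨0,0,1⟩ f~>⟨2,3⟩ g~>⟨1,2⟩
composite: (1 4 1; 2 3 2)

Answer: (1 4 1; 2 3 2)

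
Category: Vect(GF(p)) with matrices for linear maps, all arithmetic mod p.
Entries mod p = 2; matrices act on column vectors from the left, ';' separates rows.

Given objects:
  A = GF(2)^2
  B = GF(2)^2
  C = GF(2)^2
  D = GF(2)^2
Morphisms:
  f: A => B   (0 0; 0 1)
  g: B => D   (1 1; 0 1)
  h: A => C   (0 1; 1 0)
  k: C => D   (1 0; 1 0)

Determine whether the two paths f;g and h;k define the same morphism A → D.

Answer: COMMUTES

Trace:
1) trace f;g:
  e0=(1,0) f=>(0,0) g=>(0,0)
  e1=(0,1) f=>(0,1) g=>(1,1)
  composite₁ = (0 1; 0 1)
2) trace h;k:
  e0=(1,0) h=>(0,1) k=>(0,0)
  e1=(0,1) h=>(1,0) k=>(1,1)
  composite₂ = (0 1; 0 1)
Equal? same morphism ✓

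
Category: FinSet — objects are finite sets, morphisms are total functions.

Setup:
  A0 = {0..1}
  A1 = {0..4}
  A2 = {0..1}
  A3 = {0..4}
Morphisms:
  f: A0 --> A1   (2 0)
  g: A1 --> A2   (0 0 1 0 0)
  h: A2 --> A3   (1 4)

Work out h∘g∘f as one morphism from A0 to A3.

Answer: (4 1)

Derivation:
  0 f-->2 g-->1 h-->4
  1 f-->0 g-->0 h-->1
⟦path⟧: (4 1)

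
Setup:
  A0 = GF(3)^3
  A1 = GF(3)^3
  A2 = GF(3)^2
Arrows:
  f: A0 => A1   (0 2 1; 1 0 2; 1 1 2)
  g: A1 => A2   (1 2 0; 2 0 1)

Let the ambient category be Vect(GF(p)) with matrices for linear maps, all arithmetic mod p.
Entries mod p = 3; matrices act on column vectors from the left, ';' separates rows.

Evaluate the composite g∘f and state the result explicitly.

Answer: (2 2 2; 1 2 1)

Work:
  e0=⟨1,0,0⟩ f=>⟨0,1,1⟩ g=>⟨2,1⟩
  e1=⟨0,1,0⟩ f=>⟨2,0,1⟩ g=>⟨2,2⟩
  e2=⟨0,0,1⟩ f=>⟨1,2,2⟩ g=>⟨2,1⟩
composite: (2 2 2; 1 2 1)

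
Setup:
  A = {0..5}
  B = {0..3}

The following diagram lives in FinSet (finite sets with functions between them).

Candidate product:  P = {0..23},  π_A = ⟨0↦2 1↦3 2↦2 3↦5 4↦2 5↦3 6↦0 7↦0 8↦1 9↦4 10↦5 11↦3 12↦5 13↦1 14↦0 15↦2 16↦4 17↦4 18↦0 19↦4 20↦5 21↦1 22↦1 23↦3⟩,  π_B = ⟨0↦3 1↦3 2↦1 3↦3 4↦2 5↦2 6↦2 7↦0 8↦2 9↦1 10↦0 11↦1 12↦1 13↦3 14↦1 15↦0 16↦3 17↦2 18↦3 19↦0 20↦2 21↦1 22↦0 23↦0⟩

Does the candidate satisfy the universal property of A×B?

Answer: VALID PRODUCT

Derivation:
|A|·|B| = 6·4 = 24;  |P| = 24
Check the pairing map k ↦ (π_A(k), π_B(k)):
  0 ↦ (2,3)
  1 ↦ (3,3)
  2 ↦ (2,1)
  3 ↦ (5,3)
  4 ↦ (2,2)
  5 ↦ (3,2)
  6 ↦ (0,2)
  7 ↦ (0,0)
  8 ↦ (1,2)
  9 ↦ (4,1)
  10 ↦ (5,0)
  11 ↦ (3,1)
  12 ↦ (5,1)
  13 ↦ (1,3)
  14 ↦ (0,1)
  15 ↦ (2,0)
  16 ↦ (4,3)
  17 ↦ (4,2)
  18 ↦ (0,3)
  19 ↦ (4,0)
  20 ↦ (5,2)
  21 ↦ (1,1)
  22 ↦ (1,0)
  23 ↦ (3,0)
distinct pairs in image: 24 / 24 needed
  → bijection onto A×B; projections well-typed.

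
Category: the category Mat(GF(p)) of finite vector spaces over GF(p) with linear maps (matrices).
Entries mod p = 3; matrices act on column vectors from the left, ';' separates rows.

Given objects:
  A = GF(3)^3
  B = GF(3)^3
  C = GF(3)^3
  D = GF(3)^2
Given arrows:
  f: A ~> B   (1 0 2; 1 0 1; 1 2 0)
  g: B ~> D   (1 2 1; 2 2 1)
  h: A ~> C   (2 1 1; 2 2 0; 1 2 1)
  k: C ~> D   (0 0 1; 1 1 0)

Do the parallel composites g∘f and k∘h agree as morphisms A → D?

Answer: DOES NOT COMMUTE

Work:
Path 1 = f;g:
  e0=(1,0,0) f~>(1,1,1) g~>(1,2)
  e1=(0,1,0) f~>(0,0,2) g~>(2,2)
  e2=(0,0,1) f~>(2,1,0) g~>(1,0)
  ⟦path⟧₁ = (1 2 1; 2 2 0)
Path 2 = h;k:
  e0=(1,0,0) h~>(2,2,1) k~>(1,1)
  e1=(0,1,0) h~>(1,2,2) k~>(2,0)
  e2=(0,0,1) h~>(1,0,1) k~>(1,1)
  ⟦path⟧₂ = (1 2 1; 1 0 1)
Equal? distinct morphisms ✗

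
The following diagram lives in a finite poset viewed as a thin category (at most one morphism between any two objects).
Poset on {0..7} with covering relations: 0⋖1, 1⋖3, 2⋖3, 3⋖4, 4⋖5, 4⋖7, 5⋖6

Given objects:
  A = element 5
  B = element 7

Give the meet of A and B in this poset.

{x : x⊑A ∧ x⊑B} = {0,1,2,3,4}  (A=5, B=7)
  0 ⊑ 4
  1 ⊑ 4
  2 ⊑ 4
  3 ⊑ 4
  4 ⊑ 4
glb = 4

Answer: A∧B = 4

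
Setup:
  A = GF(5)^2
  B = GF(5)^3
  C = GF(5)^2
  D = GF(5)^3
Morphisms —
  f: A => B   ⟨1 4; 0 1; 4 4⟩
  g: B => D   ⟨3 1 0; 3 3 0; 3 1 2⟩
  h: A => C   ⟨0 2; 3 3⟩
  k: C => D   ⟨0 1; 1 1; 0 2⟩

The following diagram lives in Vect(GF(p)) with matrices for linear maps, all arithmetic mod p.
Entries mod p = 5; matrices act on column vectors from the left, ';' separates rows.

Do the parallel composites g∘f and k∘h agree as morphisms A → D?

Along f;g (path 1):
  e0=[1,0] f=>[1,0,4] g=>[3,3,1]
  e1=[0,1] f=>[4,1,4] g=>[3,0,1]
  ⟦path⟧₁ = ⟨3 3; 3 0; 1 1⟩
Along h;k (path 2):
  e0=[1,0] h=>[0,3] k=>[3,3,1]
  e1=[0,1] h=>[2,3] k=>[3,0,1]
  ⟦path⟧₂ = ⟨3 3; 3 0; 1 1⟩
Equal? same morphism ✓

Answer: COMMUTES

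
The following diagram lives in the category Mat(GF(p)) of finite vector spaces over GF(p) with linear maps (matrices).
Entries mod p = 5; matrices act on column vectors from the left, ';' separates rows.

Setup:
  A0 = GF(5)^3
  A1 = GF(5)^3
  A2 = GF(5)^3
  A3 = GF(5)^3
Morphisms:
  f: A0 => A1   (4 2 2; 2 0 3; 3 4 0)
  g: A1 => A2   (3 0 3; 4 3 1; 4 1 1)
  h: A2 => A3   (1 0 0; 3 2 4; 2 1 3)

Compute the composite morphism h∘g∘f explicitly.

  e0=(1,0,0) f=>(4,2,3) g=>(1,0,1) h=>(1,2,0)
  e1=(0,1,0) f=>(2,0,4) g=>(3,2,2) h=>(3,1,4)
  e2=(0,0,1) f=>(2,3,0) g=>(1,2,1) h=>(1,1,2)
composite: (1 3 1; 2 1 1; 0 4 2)

Answer: (1 3 1; 2 1 1; 0 4 2)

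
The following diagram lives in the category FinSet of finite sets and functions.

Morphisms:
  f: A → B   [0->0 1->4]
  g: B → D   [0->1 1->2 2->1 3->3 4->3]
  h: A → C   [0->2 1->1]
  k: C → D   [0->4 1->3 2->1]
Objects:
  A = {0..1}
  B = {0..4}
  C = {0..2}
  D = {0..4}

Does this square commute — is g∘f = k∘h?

Answer: COMMUTES

Work:
1) trace f;g:
  0 f→0 g→1
  1 f→4 g→3
  ⟦path⟧₁ = [0->1 1->3]
2) trace h;k:
  0 h→2 k→1
  1 h→1 k→3
  ⟦path⟧₂ = [0->1 1->3]
Equal? equal; square commutes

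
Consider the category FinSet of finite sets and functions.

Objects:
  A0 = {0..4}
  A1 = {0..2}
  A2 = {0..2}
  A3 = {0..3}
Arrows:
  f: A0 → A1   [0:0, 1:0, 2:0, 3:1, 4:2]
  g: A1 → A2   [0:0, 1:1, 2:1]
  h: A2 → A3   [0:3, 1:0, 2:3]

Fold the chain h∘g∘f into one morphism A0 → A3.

  0 f→0 g→0 h→3
  1 f→0 g→0 h→3
  2 f→0 g→0 h→3
  3 f→1 g→1 h→0
  4 f→2 g→1 h→0
result: [0:3, 1:3, 2:3, 3:0, 4:0]

Answer: [0:3, 1:3, 2:3, 3:0, 4:0]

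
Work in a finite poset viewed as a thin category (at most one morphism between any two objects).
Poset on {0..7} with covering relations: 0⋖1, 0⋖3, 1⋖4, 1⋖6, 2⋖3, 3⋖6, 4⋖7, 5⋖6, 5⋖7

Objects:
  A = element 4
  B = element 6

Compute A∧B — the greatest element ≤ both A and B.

Common predecessors of 4,6: {0,1}
  0 ⊑ 1
  1 ⊑ 1
glb = 1

Answer: A∧B = 1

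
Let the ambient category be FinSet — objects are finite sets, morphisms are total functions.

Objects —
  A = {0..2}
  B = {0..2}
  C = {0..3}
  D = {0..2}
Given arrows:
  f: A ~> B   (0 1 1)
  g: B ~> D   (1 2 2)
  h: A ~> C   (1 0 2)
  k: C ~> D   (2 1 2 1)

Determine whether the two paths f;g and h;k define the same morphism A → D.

Path 1 = f;g:
  0 f~>0 g~>1
  1 f~>1 g~>2
  2 f~>1 g~>2
  composite₁ = (1 2 2)
Path 2 = h;k:
  0 h~>1 k~>1
  1 h~>0 k~>2
  2 h~>2 k~>2
  composite₂ = (1 2 2)
Equal? equal; square commutes

Answer: COMMUTES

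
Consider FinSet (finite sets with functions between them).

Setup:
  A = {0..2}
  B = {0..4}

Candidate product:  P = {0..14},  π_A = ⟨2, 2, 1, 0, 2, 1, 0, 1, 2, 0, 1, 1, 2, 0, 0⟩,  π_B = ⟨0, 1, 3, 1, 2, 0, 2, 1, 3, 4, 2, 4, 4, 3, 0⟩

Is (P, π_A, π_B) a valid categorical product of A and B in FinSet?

|A|·|B| = 3·5 = 15;  |P| = 15
Check the pairing map k ↦ (π_A(k), π_B(k)):
  0 : (2,0)
  1 : (2,1)
  2 : (1,3)
  3 : (0,1)
  4 : (2,2)
  5 : (1,0)
  6 : (0,2)
  7 : (1,1)
  8 : (2,3)
  9 : (0,4)
  10 : (1,2)
  11 : (1,4)
  12 : (2,4)
  13 : (0,3)
  14 : (0,0)
distinct pairs in image: 15 / 15 needed
  → bijection onto A×B; projections well-typed.

Answer: VALID PRODUCT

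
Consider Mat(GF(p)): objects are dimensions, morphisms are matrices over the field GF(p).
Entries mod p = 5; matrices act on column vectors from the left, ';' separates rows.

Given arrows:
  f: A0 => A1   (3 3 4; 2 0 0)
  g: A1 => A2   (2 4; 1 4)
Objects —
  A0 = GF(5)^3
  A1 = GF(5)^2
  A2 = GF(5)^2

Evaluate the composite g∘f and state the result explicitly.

Answer: (4 1 3; 1 3 4)

Work:
  e0=(1,0,0) f=>(3,2) g=>(4,1)
  e1=(0,1,0) f=>(3,0) g=>(1,3)
  e2=(0,0,1) f=>(4,0) g=>(3,4)
result: (4 1 3; 1 3 4)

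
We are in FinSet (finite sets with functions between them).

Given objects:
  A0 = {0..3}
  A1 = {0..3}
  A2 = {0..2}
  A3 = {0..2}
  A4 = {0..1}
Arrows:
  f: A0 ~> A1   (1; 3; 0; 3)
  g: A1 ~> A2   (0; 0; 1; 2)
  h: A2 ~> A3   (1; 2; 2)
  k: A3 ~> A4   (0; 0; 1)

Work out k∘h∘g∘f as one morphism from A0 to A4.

Answer: (0; 1; 0; 1)

Work:
  0 f~>1 g~>0 h~>1 k~>0
  1 f~>3 g~>2 h~>2 k~>1
  2 f~>0 g~>0 h~>1 k~>0
  3 f~>3 g~>2 h~>2 k~>1
composite: (0; 1; 0; 1)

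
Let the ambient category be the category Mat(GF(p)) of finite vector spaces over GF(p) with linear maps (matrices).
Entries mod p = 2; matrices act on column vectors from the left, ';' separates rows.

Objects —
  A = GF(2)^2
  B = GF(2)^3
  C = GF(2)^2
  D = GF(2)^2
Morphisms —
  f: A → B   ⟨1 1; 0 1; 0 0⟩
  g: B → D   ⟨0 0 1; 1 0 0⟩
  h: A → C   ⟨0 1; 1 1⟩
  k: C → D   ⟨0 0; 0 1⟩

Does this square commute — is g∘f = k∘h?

Along f;g (path 1):
  e0=(1,0) f→(1,0,0) g→(0,1)
  e1=(0,1) f→(1,1,0) g→(0,1)
  composite₁ = ⟨0 0; 1 1⟩
Along h;k (path 2):
  e0=(1,0) h→(0,1) k→(0,1)
  e1=(0,1) h→(1,1) k→(0,1)
  composite₂ = ⟨0 0; 1 1⟩
Equal? equal; square commutes

Answer: COMMUTES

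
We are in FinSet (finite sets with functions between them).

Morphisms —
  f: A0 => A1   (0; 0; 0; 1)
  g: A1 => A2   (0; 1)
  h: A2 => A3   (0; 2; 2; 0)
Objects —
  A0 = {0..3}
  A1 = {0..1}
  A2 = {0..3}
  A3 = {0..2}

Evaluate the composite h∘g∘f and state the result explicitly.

Answer: (0; 0; 0; 2)

Trace:
  0 f=>0 g=>0 h=>0
  1 f=>0 g=>0 h=>0
  2 f=>0 g=>0 h=>0
  3 f=>1 g=>1 h=>2
result: (0; 0; 0; 2)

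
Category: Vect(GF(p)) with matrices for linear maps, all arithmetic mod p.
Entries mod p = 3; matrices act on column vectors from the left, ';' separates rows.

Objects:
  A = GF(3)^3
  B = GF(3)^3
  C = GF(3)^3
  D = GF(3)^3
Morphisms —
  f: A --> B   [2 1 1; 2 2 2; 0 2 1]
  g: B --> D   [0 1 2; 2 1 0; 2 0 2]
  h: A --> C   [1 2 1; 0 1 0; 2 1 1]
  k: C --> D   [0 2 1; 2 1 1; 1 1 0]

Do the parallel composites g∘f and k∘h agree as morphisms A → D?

Answer: DOES NOT COMMUTE

Work:
Path 1 = f;g:
  e0=(1,0,0) f-->(2,2,0) g-->(2,0,1)
  e1=(0,1,0) f-->(1,2,2) g-->(0,1,0)
  e2=(0,0,1) f-->(1,2,1) g-->(1,1,1)
  result₁ = [2 0 1; 0 1 1; 1 0 1]
Path 2 = h;k:
  e0=(1,0,0) h-->(1,0,2) k-->(2,1,1)
  e1=(0,1,0) h-->(2,1,1) k-->(0,0,0)
  e2=(0,0,1) h-->(1,0,1) k-->(1,0,1)
  result₂ = [2 0 1; 1 0 0; 1 0 1]
Equal? NO — does not commute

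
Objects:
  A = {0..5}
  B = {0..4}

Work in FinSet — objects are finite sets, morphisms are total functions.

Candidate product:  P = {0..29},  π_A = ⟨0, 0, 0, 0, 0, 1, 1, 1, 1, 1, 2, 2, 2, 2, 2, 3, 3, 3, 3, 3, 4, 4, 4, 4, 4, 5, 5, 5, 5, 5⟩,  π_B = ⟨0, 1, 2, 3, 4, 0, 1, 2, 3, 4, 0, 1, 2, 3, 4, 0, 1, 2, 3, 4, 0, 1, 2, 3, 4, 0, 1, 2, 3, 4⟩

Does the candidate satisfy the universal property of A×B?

|A|·|B| = 6·5 = 30;  |P| = 30
Check the pairing map k ↦ (π_A(k), π_B(k)):
  0 ↦ (0,0)
  1 ↦ (0,1)
  2 ↦ (0,2)
  3 ↦ (0,3)
  4 ↦ (0,4)
  5 ↦ (1,0)
  6 ↦ (1,1)
  7 ↦ (1,2)
  8 ↦ (1,3)
  9 ↦ (1,4)
  10 ↦ (2,0)
  11 ↦ (2,1)
  12 ↦ (2,2)
  13 ↦ (2,3)
  14 ↦ (2,4)
  15 ↦ (3,0)
  16 ↦ (3,1)
  17 ↦ (3,2)
  18 ↦ (3,3)
  19 ↦ (3,4)
  20 ↦ (4,0)
  21 ↦ (4,1)
  22 ↦ (4,2)
  23 ↦ (4,3)
  24 ↦ (4,4)
  25 ↦ (5,0)
  26 ↦ (5,1)
  27 ↦ (5,2)
  28 ↦ (5,3)
  29 ↦ (5,4)
distinct pairs in image: 30 / 30 needed
  → bijection onto A×B; projections well-typed.

Answer: VALID PRODUCT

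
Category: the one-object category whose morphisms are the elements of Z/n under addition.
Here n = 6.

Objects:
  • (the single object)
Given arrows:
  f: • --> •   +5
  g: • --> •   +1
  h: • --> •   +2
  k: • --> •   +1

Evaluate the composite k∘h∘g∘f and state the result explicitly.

Answer: +3

Derivation:
  0 +5≡5 +1≡0 +2≡2 +1≡3  (mod 6)
⟦path⟧: +3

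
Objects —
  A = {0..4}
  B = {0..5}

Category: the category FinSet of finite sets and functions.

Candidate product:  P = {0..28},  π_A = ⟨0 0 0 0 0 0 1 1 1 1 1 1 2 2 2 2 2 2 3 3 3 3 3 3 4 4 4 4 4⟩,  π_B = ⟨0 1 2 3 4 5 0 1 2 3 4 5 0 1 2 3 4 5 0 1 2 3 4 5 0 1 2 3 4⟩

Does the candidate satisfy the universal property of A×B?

|A|·|B| = 5·6 = 30;  |P| = 29
  → cardinalities differ; no bijection possible.

Answer: NOT A VALID PRODUCT — |P|=29 ≠ |A|·|B|=30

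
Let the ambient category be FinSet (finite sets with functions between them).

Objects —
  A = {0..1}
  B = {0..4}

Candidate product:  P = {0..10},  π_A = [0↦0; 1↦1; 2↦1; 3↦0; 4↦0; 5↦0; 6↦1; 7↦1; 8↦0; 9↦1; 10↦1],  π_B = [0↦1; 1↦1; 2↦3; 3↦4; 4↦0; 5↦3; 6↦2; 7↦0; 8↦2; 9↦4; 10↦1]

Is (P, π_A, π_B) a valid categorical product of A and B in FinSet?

Answer: NOT A VALID PRODUCT — |P|=11 ≠ |A|·|B|=10

Derivation:
|A|·|B| = 2·5 = 10;  |P| = 11
  → cardinalities differ; no bijection possible.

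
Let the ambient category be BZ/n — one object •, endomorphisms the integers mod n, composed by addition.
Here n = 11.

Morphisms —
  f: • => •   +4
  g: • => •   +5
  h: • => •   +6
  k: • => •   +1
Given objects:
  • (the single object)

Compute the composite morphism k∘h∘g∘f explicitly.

Answer: +5

Trace:
  0 +4≡4 +5≡9 +6≡4 +1≡5  (mod 11)
⟦path⟧: +5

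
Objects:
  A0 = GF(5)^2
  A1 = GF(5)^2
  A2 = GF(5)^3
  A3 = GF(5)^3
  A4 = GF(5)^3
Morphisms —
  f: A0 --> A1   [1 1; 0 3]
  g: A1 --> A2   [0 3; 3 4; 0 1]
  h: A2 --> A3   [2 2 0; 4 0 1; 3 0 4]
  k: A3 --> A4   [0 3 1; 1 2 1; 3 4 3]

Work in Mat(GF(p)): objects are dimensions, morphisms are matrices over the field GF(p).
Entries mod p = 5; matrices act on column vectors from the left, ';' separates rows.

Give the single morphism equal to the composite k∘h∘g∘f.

Answer: [0 1; 1 0; 3 2]

Derivation:
  e0=⟨1,0⟩ f-->⟨1,0⟩ g-->⟨0,3,0⟩ h-->⟨1,0,0⟩ k-->⟨0,1,3⟩
  e1=⟨0,1⟩ f-->⟨1,3⟩ g-->⟨4,0,3⟩ h-->⟨3,4,4⟩ k-->⟨1,0,2⟩
composite: [0 1; 1 0; 3 2]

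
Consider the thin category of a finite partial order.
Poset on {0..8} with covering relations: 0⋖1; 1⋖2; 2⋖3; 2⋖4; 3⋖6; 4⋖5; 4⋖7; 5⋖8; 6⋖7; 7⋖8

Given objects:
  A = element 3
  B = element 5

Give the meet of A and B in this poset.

Common predecessors of 3,5: {0,1,2}
  0 ≤ 2
  1 ≤ 2
  2 ≤ 2
glb = 2

Answer: A∧B = 2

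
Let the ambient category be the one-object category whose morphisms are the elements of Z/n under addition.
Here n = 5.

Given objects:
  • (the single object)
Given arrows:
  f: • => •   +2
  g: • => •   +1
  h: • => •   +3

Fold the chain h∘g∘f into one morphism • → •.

Answer: +1

Derivation:
  0 +2≡2 +1≡3 +3≡1  (mod 5)
result: +1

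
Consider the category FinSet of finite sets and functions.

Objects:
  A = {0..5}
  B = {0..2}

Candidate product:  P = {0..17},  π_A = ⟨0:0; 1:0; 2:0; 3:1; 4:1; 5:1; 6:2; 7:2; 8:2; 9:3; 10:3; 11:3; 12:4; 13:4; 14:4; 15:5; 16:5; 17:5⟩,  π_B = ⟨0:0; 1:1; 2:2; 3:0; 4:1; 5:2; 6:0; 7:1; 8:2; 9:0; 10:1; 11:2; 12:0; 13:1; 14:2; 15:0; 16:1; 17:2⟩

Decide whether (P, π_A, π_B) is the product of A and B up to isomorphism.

Answer: VALID PRODUCT

Derivation:
|A|·|B| = 6·3 = 18;  |P| = 18
Check the pairing map k ↦ (π_A(k), π_B(k)):
  0 : (0,0)
  1 : (0,1)
  2 : (0,2)
  3 : (1,0)
  4 : (1,1)
  5 : (1,2)
  6 : (2,0)
  7 : (2,1)
  8 : (2,2)
  9 : (3,0)
  10 : (3,1)
  11 : (3,2)
  12 : (4,0)
  13 : (4,1)
  14 : (4,2)
  15 : (5,0)
  16 : (5,1)
  17 : (5,2)
distinct pairs in image: 18 / 18 needed
  → bijection onto A×B; projections well-typed.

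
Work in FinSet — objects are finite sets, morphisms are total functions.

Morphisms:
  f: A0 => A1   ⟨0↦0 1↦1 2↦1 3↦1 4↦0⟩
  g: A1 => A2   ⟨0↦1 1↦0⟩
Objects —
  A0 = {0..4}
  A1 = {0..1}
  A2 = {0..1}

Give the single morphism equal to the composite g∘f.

  0 f=>0 g=>1
  1 f=>1 g=>0
  2 f=>1 g=>0
  3 f=>1 g=>0
  4 f=>0 g=>1
result: ⟨0↦1 1↦0 2↦0 3↦0 4↦1⟩

Answer: ⟨0↦1 1↦0 2↦0 3↦0 4↦1⟩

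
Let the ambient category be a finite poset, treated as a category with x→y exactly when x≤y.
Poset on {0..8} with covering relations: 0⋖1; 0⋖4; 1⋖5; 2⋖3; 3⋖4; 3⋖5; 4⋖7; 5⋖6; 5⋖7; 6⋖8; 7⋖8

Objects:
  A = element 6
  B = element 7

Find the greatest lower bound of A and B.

Answer: A∧B = 5

Work:
Common predecessors of 6,7: {0,1,2,3,5}
  0 ≤ 5
  1 ≤ 5
  2 ≤ 5
  3 ≤ 5
  5 ≤ 5
glb = 5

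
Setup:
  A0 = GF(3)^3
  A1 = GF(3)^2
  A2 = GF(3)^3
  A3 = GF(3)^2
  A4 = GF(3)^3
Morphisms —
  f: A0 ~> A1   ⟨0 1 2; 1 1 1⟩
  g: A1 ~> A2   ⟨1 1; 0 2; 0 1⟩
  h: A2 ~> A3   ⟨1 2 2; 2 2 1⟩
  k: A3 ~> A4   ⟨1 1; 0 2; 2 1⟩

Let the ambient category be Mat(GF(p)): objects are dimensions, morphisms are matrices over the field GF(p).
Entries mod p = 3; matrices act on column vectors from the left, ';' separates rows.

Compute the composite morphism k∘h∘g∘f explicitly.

  e0=[1,0,0] f~>[0,1] g~>[1,2,1] h~>[1,1] k~>[2,2,0]
  e1=[0,1,0] f~>[1,1] g~>[2,2,1] h~>[2,0] k~>[2,0,1]
  e2=[0,0,1] f~>[2,1] g~>[0,2,1] h~>[0,2] k~>[2,1,2]
result: ⟨2 2 2; 2 0 1; 0 1 2⟩

Answer: ⟨2 2 2; 2 0 1; 0 1 2⟩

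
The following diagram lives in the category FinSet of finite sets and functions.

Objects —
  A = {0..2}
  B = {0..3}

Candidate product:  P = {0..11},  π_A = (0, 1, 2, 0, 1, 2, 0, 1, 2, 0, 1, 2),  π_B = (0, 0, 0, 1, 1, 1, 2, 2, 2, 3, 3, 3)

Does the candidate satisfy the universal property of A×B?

|A|·|B| = 3·4 = 12;  |P| = 12
Check the pairing map k ↦ (π_A(k), π_B(k)):
  0 -> (0,0)
  1 -> (1,0)
  2 -> (2,0)
  3 -> (0,1)
  4 -> (1,1)
  5 -> (2,1)
  6 -> (0,2)
  7 -> (1,2)
  8 -> (2,2)
  9 -> (0,3)
  10 -> (1,3)
  11 -> (2,3)
distinct pairs in image: 12 / 12 needed
  → bijection onto A×B; projections well-typed.

Answer: VALID PRODUCT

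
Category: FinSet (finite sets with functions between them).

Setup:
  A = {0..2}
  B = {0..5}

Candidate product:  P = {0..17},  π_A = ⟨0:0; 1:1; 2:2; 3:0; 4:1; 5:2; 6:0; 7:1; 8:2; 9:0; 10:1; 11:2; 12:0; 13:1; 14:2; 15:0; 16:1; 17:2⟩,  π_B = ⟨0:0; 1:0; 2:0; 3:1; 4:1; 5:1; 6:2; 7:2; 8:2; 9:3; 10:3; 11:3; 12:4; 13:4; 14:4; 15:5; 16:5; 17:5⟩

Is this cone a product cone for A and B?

Answer: VALID PRODUCT

Trace:
|A|·|B| = 3·6 = 18;  |P| = 18
Check the pairing map k ↦ (π_A(k), π_B(k)):
  0 : (0,0)
  1 : (1,0)
  2 : (2,0)
  3 : (0,1)
  4 : (1,1)
  5 : (2,1)
  6 : (0,2)
  7 : (1,2)
  8 : (2,2)
  9 : (0,3)
  10 : (1,3)
  11 : (2,3)
  12 : (0,4)
  13 : (1,4)
  14 : (2,4)
  15 : (0,5)
  16 : (1,5)
  17 : (2,5)
distinct pairs in image: 18 / 18 needed
  → bijection onto A×B; projections well-typed.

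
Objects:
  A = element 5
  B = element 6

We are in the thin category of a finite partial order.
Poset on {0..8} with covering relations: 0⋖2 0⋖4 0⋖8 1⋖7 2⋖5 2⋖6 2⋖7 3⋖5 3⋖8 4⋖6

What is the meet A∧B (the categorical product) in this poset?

Answer: A∧B = 2

Derivation:
{x : x≤A ∧ x≤B} = {0,2}  (A=5, B=6)
  0 ≤ 2
  2 ≤ 2
glb = 2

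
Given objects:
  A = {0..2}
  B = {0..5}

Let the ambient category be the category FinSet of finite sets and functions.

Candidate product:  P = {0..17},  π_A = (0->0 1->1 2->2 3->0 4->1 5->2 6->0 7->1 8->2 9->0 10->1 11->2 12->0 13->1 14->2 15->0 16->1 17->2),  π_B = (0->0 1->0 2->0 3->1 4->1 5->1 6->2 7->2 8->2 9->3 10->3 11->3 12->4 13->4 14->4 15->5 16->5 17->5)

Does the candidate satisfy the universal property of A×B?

Answer: VALID PRODUCT

Work:
|A|·|B| = 3·6 = 18;  |P| = 18
Check the pairing map k ↦ (π_A(k), π_B(k)):
  0 -> (0,0)
  1 -> (1,0)
  2 -> (2,0)
  3 -> (0,1)
  4 -> (1,1)
  5 -> (2,1)
  6 -> (0,2)
  7 -> (1,2)
  8 -> (2,2)
  9 -> (0,3)
  10 -> (1,3)
  11 -> (2,3)
  12 -> (0,4)
  13 -> (1,4)
  14 -> (2,4)
  15 -> (0,5)
  16 -> (1,5)
  17 -> (2,5)
distinct pairs in image: 18 / 18 needed
  → bijection onto A×B; projections well-typed.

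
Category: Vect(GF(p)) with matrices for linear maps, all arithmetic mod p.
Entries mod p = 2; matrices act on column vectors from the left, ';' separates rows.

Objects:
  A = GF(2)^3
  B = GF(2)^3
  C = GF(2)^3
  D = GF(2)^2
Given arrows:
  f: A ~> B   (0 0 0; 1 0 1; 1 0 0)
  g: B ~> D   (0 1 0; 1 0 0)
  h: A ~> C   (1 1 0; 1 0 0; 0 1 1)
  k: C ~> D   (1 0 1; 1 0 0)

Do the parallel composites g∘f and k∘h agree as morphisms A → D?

Along f;g (path 1):
  e0=⟨1,0,0⟩ f~>⟨0,1,1⟩ g~>⟨1,0⟩
  e1=⟨0,1,0⟩ f~>⟨0,0,0⟩ g~>⟨0,0⟩
  e2=⟨0,0,1⟩ f~>⟨0,1,0⟩ g~>⟨1,0⟩
  ⟦path⟧₁ = (1 0 1; 0 0 0)
Along h;k (path 2):
  e0=⟨1,0,0⟩ h~>⟨1,1,0⟩ k~>⟨1,1⟩
  e1=⟨0,1,0⟩ h~>⟨1,0,1⟩ k~>⟨0,1⟩
  e2=⟨0,0,1⟩ h~>⟨0,0,1⟩ k~>⟨1,0⟩
  ⟦path⟧₂ = (1 0 1; 1 1 0)
Equal? distinct morphisms ✗

Answer: DOES NOT COMMUTE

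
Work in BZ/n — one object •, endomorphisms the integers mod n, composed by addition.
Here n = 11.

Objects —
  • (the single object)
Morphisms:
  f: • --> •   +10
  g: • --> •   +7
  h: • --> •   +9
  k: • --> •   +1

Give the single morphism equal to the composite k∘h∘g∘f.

  0 +10≡10 +7≡6 +9≡4 +1≡5  (mod 11)
result: +5

Answer: +5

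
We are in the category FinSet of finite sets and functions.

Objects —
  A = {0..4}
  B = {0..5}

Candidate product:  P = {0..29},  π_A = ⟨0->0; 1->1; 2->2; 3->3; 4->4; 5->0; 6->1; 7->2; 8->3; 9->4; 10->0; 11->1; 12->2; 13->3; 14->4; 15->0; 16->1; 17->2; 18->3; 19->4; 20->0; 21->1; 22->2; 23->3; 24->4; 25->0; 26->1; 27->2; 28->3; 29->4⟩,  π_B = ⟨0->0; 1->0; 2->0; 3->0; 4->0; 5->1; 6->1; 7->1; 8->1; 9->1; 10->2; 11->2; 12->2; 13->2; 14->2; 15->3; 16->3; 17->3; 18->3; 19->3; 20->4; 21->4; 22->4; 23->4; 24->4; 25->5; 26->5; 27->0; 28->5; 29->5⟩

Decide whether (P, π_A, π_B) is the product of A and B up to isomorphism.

|A|·|B| = 5·6 = 30;  |P| = 30
Check the pairing map k ↦ (π_A(k), π_B(k)):
  0 -> (0,0)
  1 -> (1,0)
  2 -> (2,0)
  3 -> (3,0)
  4 -> (4,0)
  5 -> (0,1)
  6 -> (1,1)
  7 -> (2,1)
  8 -> (3,1)
  9 -> (4,1)
  10 -> (0,2)
  11 -> (1,2)
  12 -> (2,2)
  13 -> (3,2)
  14 -> (4,2)
  15 -> (0,3)
  16 -> (1,3)
  17 -> (2,3)
  18 -> (3,3)
  19 -> (4,3)
  20 -> (0,4)
  21 -> (1,4)
  22 -> (2,4)
  23 -> (3,4)
  24 -> (4,4)
  25 -> (0,5)
  26 -> (1,5)
  27 -> (2,0)  ✗ repeats pair of k=2
  28 -> (3,5)
  29 -> (4,5)
distinct pairs in image: 29 / 30 needed
  → (2,0) hit at k=2 and k=27

Answer: NOT A VALID PRODUCT — duplicate pair at indices 2,27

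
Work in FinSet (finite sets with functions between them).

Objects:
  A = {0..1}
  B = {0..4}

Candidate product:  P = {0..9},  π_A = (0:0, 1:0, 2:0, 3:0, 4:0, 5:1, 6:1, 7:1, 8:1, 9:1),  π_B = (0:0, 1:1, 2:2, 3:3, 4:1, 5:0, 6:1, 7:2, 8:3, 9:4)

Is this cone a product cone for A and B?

|A|·|B| = 2·5 = 10;  |P| = 10
Check the pairing map k ↦ (π_A(k), π_B(k)):
  0 : (0,0)
  1 : (0,1)
  2 : (0,2)
  3 : (0,3)
  4 : (0,1)  ✗ repeats pair of k=1
  5 : (1,0)
  6 : (1,1)
  7 : (1,2)
  8 : (1,3)
  9 : (1,4)
distinct pairs in image: 9 / 10 needed
  → (0,1) hit at k=1 and k=4

Answer: NOT A VALID PRODUCT — duplicate pair at indices 1,4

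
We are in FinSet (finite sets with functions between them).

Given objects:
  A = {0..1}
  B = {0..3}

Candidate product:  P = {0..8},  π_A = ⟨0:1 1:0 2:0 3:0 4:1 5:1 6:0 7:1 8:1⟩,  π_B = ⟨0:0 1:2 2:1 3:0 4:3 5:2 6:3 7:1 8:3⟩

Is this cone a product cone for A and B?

|A|·|B| = 2·4 = 8;  |P| = 9
  → cardinalities differ; no bijection possible.

Answer: NOT A VALID PRODUCT — |P|=9 ≠ |A|·|B|=8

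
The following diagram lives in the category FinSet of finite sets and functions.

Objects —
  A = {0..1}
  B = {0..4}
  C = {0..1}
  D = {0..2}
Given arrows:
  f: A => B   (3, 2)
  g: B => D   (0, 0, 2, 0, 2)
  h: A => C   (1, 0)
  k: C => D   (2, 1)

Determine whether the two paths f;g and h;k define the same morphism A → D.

Along f;g (path 1):
  0 f=>3 g=>0
  1 f=>2 g=>2
  composite₁ = (0, 2)
Along h;k (path 2):
  0 h=>1 k=>1
  1 h=>0 k=>2
  composite₂ = (1, 2)
Equal? distinct morphisms ✗

Answer: DOES NOT COMMUTE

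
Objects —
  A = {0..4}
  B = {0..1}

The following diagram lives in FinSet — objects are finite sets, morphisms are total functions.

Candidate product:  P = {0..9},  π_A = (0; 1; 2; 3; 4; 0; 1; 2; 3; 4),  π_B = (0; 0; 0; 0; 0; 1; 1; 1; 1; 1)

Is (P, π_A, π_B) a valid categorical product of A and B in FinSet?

|A|·|B| = 5·2 = 10;  |P| = 10
Check the pairing map k ↦ (π_A(k), π_B(k)):
  0 ↦ (0,0)
  1 ↦ (1,0)
  2 ↦ (2,0)
  3 ↦ (3,0)
  4 ↦ (4,0)
  5 ↦ (0,1)
  6 ↦ (1,1)
  7 ↦ (2,1)
  8 ↦ (3,1)
  9 ↦ (4,1)
distinct pairs in image: 10 / 10 needed
  → bijection onto A×B; projections well-typed.

Answer: VALID PRODUCT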